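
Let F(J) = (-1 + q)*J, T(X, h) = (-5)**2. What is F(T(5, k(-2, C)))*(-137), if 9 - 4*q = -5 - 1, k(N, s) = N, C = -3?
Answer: -37675/4 ≈ -9418.8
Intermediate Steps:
q = 15/4 (q = 9/4 - (-5 - 1)/4 = 9/4 - 1/4*(-6) = 9/4 + 3/2 = 15/4 ≈ 3.7500)
T(X, h) = 25
F(J) = 11*J/4 (F(J) = (-1 + 15/4)*J = 11*J/4)
F(T(5, k(-2, C)))*(-137) = ((11/4)*25)*(-137) = (275/4)*(-137) = -37675/4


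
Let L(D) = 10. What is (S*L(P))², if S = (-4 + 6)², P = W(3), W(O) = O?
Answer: 1600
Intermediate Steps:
P = 3
S = 4 (S = 2² = 4)
(S*L(P))² = (4*10)² = 40² = 1600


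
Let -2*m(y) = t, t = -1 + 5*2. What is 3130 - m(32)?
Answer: 6269/2 ≈ 3134.5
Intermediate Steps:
t = 9 (t = -1 + 10 = 9)
m(y) = -9/2 (m(y) = -½*9 = -9/2)
3130 - m(32) = 3130 - 1*(-9/2) = 3130 + 9/2 = 6269/2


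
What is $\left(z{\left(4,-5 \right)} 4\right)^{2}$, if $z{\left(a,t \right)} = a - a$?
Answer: $0$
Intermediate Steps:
$z{\left(a,t \right)} = 0$
$\left(z{\left(4,-5 \right)} 4\right)^{2} = \left(0 \cdot 4\right)^{2} = 0^{2} = 0$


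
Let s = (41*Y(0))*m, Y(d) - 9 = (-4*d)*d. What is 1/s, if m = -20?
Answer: -1/7380 ≈ -0.00013550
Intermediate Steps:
Y(d) = 9 - 4*d² (Y(d) = 9 + (-4*d)*d = 9 - 4*d²)
s = -7380 (s = (41*(9 - 4*0²))*(-20) = (41*(9 - 4*0))*(-20) = (41*(9 + 0))*(-20) = (41*9)*(-20) = 369*(-20) = -7380)
1/s = 1/(-7380) = -1/7380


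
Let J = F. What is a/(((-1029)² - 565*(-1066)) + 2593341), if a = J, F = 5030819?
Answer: 5030819/4254472 ≈ 1.1825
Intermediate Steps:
J = 5030819
a = 5030819
a/(((-1029)² - 565*(-1066)) + 2593341) = 5030819/(((-1029)² - 565*(-1066)) + 2593341) = 5030819/((1058841 + 602290) + 2593341) = 5030819/(1661131 + 2593341) = 5030819/4254472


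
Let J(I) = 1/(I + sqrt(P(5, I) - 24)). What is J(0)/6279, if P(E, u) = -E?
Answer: -I*sqrt(29)/182091 ≈ -2.9574e-5*I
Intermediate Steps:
J(I) = 1/(I + I*sqrt(29)) (J(I) = 1/(I + sqrt(-1*5 - 24)) = 1/(I + sqrt(-5 - 24)) = 1/(I + sqrt(-29)) = 1/(I + I*sqrt(29)))
J(0)/6279 = 1/((0 + I*sqrt(29))*6279) = (1/6279)/(I*sqrt(29)) = -I*sqrt(29)/29*(1/6279) = -I*sqrt(29)/182091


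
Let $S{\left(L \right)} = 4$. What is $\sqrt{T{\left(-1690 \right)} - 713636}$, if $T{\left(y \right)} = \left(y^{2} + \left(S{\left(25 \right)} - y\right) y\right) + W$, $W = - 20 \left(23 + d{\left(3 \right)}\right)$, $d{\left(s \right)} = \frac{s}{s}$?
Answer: $2 i \sqrt{180219} \approx 849.04 i$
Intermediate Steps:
$d{\left(s \right)} = 1$
$W = -480$ ($W = - 20 \left(23 + 1\right) = \left(-20\right) 24 = -480$)
$T{\left(y \right)} = -480 + y^{2} + y \left(4 - y\right)$ ($T{\left(y \right)} = \left(y^{2} + \left(4 - y\right) y\right) - 480 = \left(y^{2} + y \left(4 - y\right)\right) - 480 = -480 + y^{2} + y \left(4 - y\right)$)
$\sqrt{T{\left(-1690 \right)} - 713636} = \sqrt{\left(-480 + 4 \left(-1690\right)\right) - 713636} = \sqrt{\left(-480 - 6760\right) - 713636} = \sqrt{-7240 - 713636} = \sqrt{-720876} = 2 i \sqrt{180219}$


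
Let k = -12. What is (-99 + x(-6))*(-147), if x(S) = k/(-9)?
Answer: 14357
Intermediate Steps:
x(S) = 4/3 (x(S) = -12/(-9) = -12*(-⅑) = 4/3)
(-99 + x(-6))*(-147) = (-99 + 4/3)*(-147) = -293/3*(-147) = 14357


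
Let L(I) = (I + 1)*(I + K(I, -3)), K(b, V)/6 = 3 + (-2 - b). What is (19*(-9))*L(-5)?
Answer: 21204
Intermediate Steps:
K(b, V) = 6 - 6*b (K(b, V) = 6*(3 + (-2 - b)) = 6*(1 - b) = 6 - 6*b)
L(I) = (1 + I)*(6 - 5*I) (L(I) = (I + 1)*(I + (6 - 6*I)) = (1 + I)*(6 - 5*I))
(19*(-9))*L(-5) = (19*(-9))*(6 - 5 - 5*(-5)**2) = -171*(6 - 5 - 5*25) = -171*(6 - 5 - 125) = -171*(-124) = 21204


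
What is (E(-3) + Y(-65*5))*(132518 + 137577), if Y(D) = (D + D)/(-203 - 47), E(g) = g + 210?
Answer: 56611912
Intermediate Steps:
E(g) = 210 + g
Y(D) = -D/125 (Y(D) = (2*D)/(-250) = (2*D)*(-1/250) = -D/125)
(E(-3) + Y(-65*5))*(132518 + 137577) = ((210 - 3) - (-13)*5/25)*(132518 + 137577) = (207 - 1/125*(-325))*270095 = (207 + 13/5)*270095 = (1048/5)*270095 = 56611912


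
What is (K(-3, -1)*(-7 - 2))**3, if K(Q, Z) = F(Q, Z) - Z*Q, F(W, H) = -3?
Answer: 157464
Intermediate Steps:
K(Q, Z) = -3 - Q*Z (K(Q, Z) = -3 - Z*Q = -3 - Q*Z)
(K(-3, -1)*(-7 - 2))**3 = ((-3 - 1*(-3)*(-1))*(-7 - 2))**3 = ((-3 - 3)*(-9))**3 = (-6*(-9))**3 = 54**3 = 157464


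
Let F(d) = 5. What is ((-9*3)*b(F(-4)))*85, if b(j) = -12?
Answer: 27540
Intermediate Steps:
((-9*3)*b(F(-4)))*85 = (-9*3*(-12))*85 = -27*(-12)*85 = 324*85 = 27540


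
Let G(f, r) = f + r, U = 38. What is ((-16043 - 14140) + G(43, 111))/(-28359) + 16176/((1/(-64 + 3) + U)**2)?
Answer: 1868163975845/152244979551 ≈ 12.271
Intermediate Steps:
((-16043 - 14140) + G(43, 111))/(-28359) + 16176/((1/(-64 + 3) + U)**2) = ((-16043 - 14140) + (43 + 111))/(-28359) + 16176/((1/(-64 + 3) + 38)**2) = (-30183 + 154)*(-1/28359) + 16176/((1/(-61) + 38)**2) = -30029*(-1/28359) + 16176/((-1/61 + 38)**2) = 30029/28359 + 16176/((2317/61)**2) = 30029/28359 + 16176/(5368489/3721) = 30029/28359 + 16176*(3721/5368489) = 30029/28359 + 60190896/5368489 = 1868163975845/152244979551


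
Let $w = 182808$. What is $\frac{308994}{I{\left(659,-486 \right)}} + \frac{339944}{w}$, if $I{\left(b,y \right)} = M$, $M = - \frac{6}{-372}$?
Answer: $\frac{437770999921}{22851} \approx 1.9158 \cdot 10^{7}$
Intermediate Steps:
$M = \frac{1}{62}$ ($M = \left(-6\right) \left(- \frac{1}{372}\right) = \frac{1}{62} \approx 0.016129$)
$I{\left(b,y \right)} = \frac{1}{62}$
$\frac{308994}{I{\left(659,-486 \right)}} + \frac{339944}{w} = 308994 \frac{1}{\frac{1}{62}} + \frac{339944}{182808} = 308994 \cdot 62 + 339944 \cdot \frac{1}{182808} = 19157628 + \frac{42493}{22851} = \frac{437770999921}{22851}$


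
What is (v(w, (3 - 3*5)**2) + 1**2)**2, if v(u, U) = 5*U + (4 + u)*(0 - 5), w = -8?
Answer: 549081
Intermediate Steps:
v(u, U) = -20 - 5*u + 5*U (v(u, U) = 5*U + (4 + u)*(-5) = 5*U + (-20 - 5*u) = -20 - 5*u + 5*U)
(v(w, (3 - 3*5)**2) + 1**2)**2 = ((-20 - 5*(-8) + 5*(3 - 3*5)**2) + 1**2)**2 = ((-20 + 40 + 5*(3 - 15)**2) + 1)**2 = ((-20 + 40 + 5*(-12)**2) + 1)**2 = ((-20 + 40 + 5*144) + 1)**2 = ((-20 + 40 + 720) + 1)**2 = (740 + 1)**2 = 741**2 = 549081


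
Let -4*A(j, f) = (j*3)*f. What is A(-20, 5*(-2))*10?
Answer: -1500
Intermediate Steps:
A(j, f) = -3*f*j/4 (A(j, f) = -j*3*f/4 = -3*j*f/4 = -3*f*j/4)
A(-20, 5*(-2))*10 = -¾*5*(-2)*(-20)*10 = -¾*(-10)*(-20)*10 = -150*10 = -1500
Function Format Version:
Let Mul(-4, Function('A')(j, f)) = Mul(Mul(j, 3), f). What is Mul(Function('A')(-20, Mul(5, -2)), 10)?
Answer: -1500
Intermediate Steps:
Function('A')(j, f) = Mul(Rational(-3, 4), f, j) (Function('A')(j, f) = Mul(Rational(-1, 4), Mul(Mul(j, 3), f)) = Mul(Rational(-1, 4), Mul(Mul(3, j), f)) = Mul(Rational(-1, 4), Mul(3, f, j)) = Mul(Rational(-3, 4), f, j))
Mul(Function('A')(-20, Mul(5, -2)), 10) = Mul(Mul(Rational(-3, 4), Mul(5, -2), -20), 10) = Mul(Mul(Rational(-3, 4), -10, -20), 10) = Mul(-150, 10) = -1500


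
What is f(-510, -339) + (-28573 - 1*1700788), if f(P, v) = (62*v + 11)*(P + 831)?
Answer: -8472608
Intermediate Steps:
f(P, v) = (11 + 62*v)*(831 + P)
f(-510, -339) + (-28573 - 1*1700788) = (9141 + 11*(-510) + 51522*(-339) + 62*(-510)*(-339)) + (-28573 - 1*1700788) = (9141 - 5610 - 17465958 + 10719180) + (-28573 - 1700788) = -6743247 - 1729361 = -8472608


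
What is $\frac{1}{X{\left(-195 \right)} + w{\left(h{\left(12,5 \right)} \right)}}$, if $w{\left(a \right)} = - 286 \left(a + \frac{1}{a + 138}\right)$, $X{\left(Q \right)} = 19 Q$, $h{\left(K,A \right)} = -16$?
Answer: $\frac{61}{52988} \approx 0.0011512$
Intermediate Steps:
$w{\left(a \right)} = - 286 a - \frac{286}{138 + a}$ ($w{\left(a \right)} = - 286 \left(a + \frac{1}{138 + a}\right) = - 286 a - \frac{286}{138 + a}$)
$\frac{1}{X{\left(-195 \right)} + w{\left(h{\left(12,5 \right)} \right)}} = \frac{1}{19 \left(-195\right) + \frac{286 \left(-1 - \left(-16\right)^{2} - -2208\right)}{138 - 16}} = \frac{1}{-3705 + \frac{286 \left(-1 - 256 + 2208\right)}{122}} = \frac{1}{-3705 + 286 \cdot \frac{1}{122} \left(-1 - 256 + 2208\right)} = \frac{1}{-3705 + 286 \cdot \frac{1}{122} \cdot 1951} = \frac{1}{-3705 + \frac{278993}{61}} = \frac{1}{\frac{52988}{61}} = \frac{61}{52988}$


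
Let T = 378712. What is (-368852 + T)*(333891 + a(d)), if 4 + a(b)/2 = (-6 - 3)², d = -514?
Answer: 3293683700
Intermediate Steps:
a(b) = 154 (a(b) = -8 + 2*(-6 - 3)² = -8 + 2*(-9)² = -8 + 2*81 = -8 + 162 = 154)
(-368852 + T)*(333891 + a(d)) = (-368852 + 378712)*(333891 + 154) = 9860*334045 = 3293683700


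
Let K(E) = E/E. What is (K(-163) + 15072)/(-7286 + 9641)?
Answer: 15073/2355 ≈ 6.4004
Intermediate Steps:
K(E) = 1
(K(-163) + 15072)/(-7286 + 9641) = (1 + 15072)/(-7286 + 9641) = 15073/2355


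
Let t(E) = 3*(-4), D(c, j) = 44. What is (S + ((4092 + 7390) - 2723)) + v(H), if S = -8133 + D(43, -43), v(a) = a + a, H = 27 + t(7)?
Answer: 700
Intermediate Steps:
t(E) = -12
H = 15 (H = 27 - 12 = 15)
v(a) = 2*a
S = -8089 (S = -8133 + 44 = -8089)
(S + ((4092 + 7390) - 2723)) + v(H) = (-8089 + ((4092 + 7390) - 2723)) + 2*15 = (-8089 + (11482 - 2723)) + 30 = (-8089 + 8759) + 30 = 670 + 30 = 700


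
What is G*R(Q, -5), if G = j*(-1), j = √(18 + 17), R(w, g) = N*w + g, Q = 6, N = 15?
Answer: -85*√35 ≈ -502.87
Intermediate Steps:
R(w, g) = g + 15*w (R(w, g) = 15*w + g = g + 15*w)
j = √35 ≈ 5.9161
G = -√35 (G = √35*(-1) = -√35 ≈ -5.9161)
G*R(Q, -5) = (-√35)*(-5 + 15*6) = (-√35)*(-5 + 90) = -√35*85 = -85*√35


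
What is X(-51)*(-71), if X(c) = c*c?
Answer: -184671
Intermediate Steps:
X(c) = c²
X(-51)*(-71) = (-51)²*(-71) = 2601*(-71) = -184671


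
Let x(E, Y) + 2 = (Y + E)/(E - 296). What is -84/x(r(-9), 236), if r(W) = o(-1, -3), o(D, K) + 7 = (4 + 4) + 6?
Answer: 24276/821 ≈ 29.569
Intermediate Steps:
o(D, K) = 7 (o(D, K) = -7 + ((4 + 4) + 6) = -7 + (8 + 6) = -7 + 14 = 7)
r(W) = 7
x(E, Y) = -2 + (E + Y)/(-296 + E) (x(E, Y) = -2 + (Y + E)/(E - 296) = -2 + (E + Y)/(-296 + E))
-84/x(r(-9), 236) = -84*(-296 + 7)/(592 + 236 - 1*7) = -84*(-289/(592 + 236 - 7)) = -84/((-1/289*821)) = -84/(-821/289) = -84*(-289/821) = 24276/821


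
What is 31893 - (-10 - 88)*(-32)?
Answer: 28757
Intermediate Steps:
31893 - (-10 - 88)*(-32) = 31893 - (-98)*(-32) = 31893 - 1*3136 = 31893 - 3136 = 28757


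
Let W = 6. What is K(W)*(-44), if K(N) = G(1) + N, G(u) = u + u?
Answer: -352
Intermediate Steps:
G(u) = 2*u
K(N) = 2 + N (K(N) = 2*1 + N = 2 + N)
K(W)*(-44) = (2 + 6)*(-44) = 8*(-44) = -352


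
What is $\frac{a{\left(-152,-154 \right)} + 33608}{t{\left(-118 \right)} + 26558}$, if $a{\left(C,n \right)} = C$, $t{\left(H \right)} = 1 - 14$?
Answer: $\frac{33456}{26545} \approx 1.2604$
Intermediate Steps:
$t{\left(H \right)} = -13$ ($t{\left(H \right)} = 1 - 14 = -13$)
$\frac{a{\left(-152,-154 \right)} + 33608}{t{\left(-118 \right)} + 26558} = \frac{-152 + 33608}{-13 + 26558} = \frac{33456}{26545}$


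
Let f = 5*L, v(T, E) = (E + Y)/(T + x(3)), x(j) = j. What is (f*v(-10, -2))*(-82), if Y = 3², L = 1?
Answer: 410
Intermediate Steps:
Y = 9
v(T, E) = (9 + E)/(3 + T) (v(T, E) = (E + 9)/(T + 3) = (9 + E)/(3 + T))
f = 5 (f = 5*1 = 5)
(f*v(-10, -2))*(-82) = (5*((9 - 2)/(3 - 10)))*(-82) = (5*(7/(-7)))*(-82) = (5*(-⅐*7))*(-82) = (5*(-1))*(-82) = -5*(-82) = 410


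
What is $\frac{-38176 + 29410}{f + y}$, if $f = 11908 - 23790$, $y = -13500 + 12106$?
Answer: $\frac{4383}{6638} \approx 0.66029$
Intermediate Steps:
$y = -1394$
$f = -11882$
$\frac{-38176 + 29410}{f + y} = \frac{-38176 + 29410}{-11882 - 1394} = - \frac{8766}{-13276} = \left(-8766\right) \left(- \frac{1}{13276}\right) = \frac{4383}{6638}$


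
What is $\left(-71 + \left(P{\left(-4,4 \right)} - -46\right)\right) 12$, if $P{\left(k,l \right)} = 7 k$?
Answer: $-636$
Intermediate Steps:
$\left(-71 + \left(P{\left(-4,4 \right)} - -46\right)\right) 12 = \left(-71 + \left(7 \left(-4\right) - -46\right)\right) 12 = \left(-71 + \left(-28 + 46\right)\right) 12 = \left(-71 + 18\right) 12 = \left(-53\right) 12 = -636$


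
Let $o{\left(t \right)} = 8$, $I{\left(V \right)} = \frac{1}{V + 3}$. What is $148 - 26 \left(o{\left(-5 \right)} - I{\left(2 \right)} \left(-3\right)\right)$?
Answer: $- \frac{378}{5} \approx -75.6$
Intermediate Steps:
$I{\left(V \right)} = \frac{1}{3 + V}$
$148 - 26 \left(o{\left(-5 \right)} - I{\left(2 \right)} \left(-3\right)\right) = 148 - 26 \left(8 - \frac{1}{3 + 2} \left(-3\right)\right) = 148 - 26 \left(8 - \frac{1}{5} \left(-3\right)\right) = 148 - 26 \left(8 - - \frac{3}{5}\right) = 148 - 26 \left(8 + \frac{3}{5}\right) = 148 - \frac{1118}{5} = - \frac{378}{5}$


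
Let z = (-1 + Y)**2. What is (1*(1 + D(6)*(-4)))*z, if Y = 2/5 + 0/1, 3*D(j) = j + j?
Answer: -27/5 ≈ -5.4000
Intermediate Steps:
D(j) = 2*j/3 (D(j) = (j + j)/3 = (2*j)/3 = 2*j/3)
Y = 2/5 (Y = 2*(1/5) + 0*1 = 2/5 + 0 = 2/5 ≈ 0.40000)
z = 9/25 (z = (-1 + 2/5)**2 = (-3/5)**2 = 9/25 ≈ 0.36000)
(1*(1 + D(6)*(-4)))*z = (1*(1 + ((2/3)*6)*(-4)))*(9/25) = (1*(1 + 4*(-4)))*(9/25) = (1*(1 - 16))*(9/25) = (1*(-15))*(9/25) = -15*9/25 = -27/5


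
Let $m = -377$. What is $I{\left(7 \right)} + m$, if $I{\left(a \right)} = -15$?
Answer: $-392$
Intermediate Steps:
$I{\left(7 \right)} + m = -15 - 377 = -392$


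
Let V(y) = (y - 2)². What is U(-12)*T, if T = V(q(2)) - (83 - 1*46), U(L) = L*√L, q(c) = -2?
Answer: 504*I*√3 ≈ 872.95*I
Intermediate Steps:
U(L) = L^(3/2)
V(y) = (-2 + y)²
T = -21 (T = (-2 - 2)² - (83 - 1*46) = (-4)² - (83 - 46) = 16 - 1*37 = 16 - 37 = -21)
U(-12)*T = (-12)^(3/2)*(-21) = -24*I*√3*(-21) = 504*I*√3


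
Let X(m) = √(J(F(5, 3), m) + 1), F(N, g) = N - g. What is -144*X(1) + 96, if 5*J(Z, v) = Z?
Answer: 96 - 144*√35/5 ≈ -74.383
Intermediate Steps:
J(Z, v) = Z/5
X(m) = √35/5 (X(m) = √((5 - 1*3)/5 + 1) = √((5 - 3)/5 + 1) = √((⅕)*2 + 1) = √(⅖ + 1) = √(7/5) = √35/5)
-144*X(1) + 96 = -144*√35/5 + 96 = 96 - 144*√35/5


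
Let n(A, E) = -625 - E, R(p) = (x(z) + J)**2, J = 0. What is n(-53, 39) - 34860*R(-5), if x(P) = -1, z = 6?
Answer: -35524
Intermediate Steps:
R(p) = 1 (R(p) = (-1 + 0)**2 = (-1)**2 = 1)
n(-53, 39) - 34860*R(-5) = (-625 - 1*39) - 34860*1 = (-625 - 39) - 34860 = -664 - 34860 = -35524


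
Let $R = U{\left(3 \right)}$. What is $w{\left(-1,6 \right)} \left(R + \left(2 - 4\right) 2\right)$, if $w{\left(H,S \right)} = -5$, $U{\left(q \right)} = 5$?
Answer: $-5$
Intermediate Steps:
$R = 5$
$w{\left(-1,6 \right)} \left(R + \left(2 - 4\right) 2\right) = - 5 \left(5 + \left(2 - 4\right) 2\right) = - 5 \left(5 - 4\right) = \left(-5\right) 1 = -5$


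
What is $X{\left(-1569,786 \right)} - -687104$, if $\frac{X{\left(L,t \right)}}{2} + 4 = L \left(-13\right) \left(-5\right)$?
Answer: $483126$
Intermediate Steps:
$X{\left(L,t \right)} = -8 + 130 L$ ($X{\left(L,t \right)} = -8 + 2 L \left(-13\right) \left(-5\right) = -8 + 2 - 13 L \left(-5\right) = -8 + 2 \cdot 65 L = -8 + 130 L$)
$X{\left(-1569,786 \right)} - -687104 = \left(-8 + 130 \left(-1569\right)\right) - -687104 = \left(-8 - 203970\right) + 687104 = -203978 + 687104 = 483126$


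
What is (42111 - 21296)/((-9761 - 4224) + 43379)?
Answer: 905/1278 ≈ 0.70814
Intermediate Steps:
(42111 - 21296)/((-9761 - 4224) + 43379) = 20815/(-13985 + 43379) = 20815/29394 = 20815*(1/29394) = 905/1278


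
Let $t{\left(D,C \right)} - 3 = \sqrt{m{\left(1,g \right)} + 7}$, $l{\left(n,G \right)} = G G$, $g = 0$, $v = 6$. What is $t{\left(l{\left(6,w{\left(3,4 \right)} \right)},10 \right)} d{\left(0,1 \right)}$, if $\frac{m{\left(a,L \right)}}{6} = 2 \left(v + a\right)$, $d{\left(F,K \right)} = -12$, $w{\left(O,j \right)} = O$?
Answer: $-36 - 12 \sqrt{91} \approx -150.47$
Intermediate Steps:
$m{\left(a,L \right)} = 72 + 12 a$ ($m{\left(a,L \right)} = 6 \cdot 2 \left(6 + a\right) = 6 \left(12 + 2 a\right) = 72 + 12 a$)
$l{\left(n,G \right)} = G^{2}$
$t{\left(D,C \right)} = 3 + \sqrt{91}$ ($t{\left(D,C \right)} = 3 + \sqrt{\left(72 + 12 \cdot 1\right) + 7} = 3 + \sqrt{\left(72 + 12\right) + 7} = 3 + \sqrt{84 + 7} = 3 + \sqrt{91}$)
$t{\left(l{\left(6,w{\left(3,4 \right)} \right)},10 \right)} d{\left(0,1 \right)} = \left(3 + \sqrt{91}\right) \left(-12\right) = -36 - 12 \sqrt{91}$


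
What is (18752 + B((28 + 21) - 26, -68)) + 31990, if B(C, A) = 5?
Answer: 50747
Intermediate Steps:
(18752 + B((28 + 21) - 26, -68)) + 31990 = (18752 + 5) + 31990 = 18757 + 31990 = 50747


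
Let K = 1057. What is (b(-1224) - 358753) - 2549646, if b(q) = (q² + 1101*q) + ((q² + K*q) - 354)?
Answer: -2553793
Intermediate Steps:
b(q) = -354 + 2*q² + 2158*q (b(q) = (q² + 1101*q) + ((q² + 1057*q) - 354) = (q² + 1101*q) + (-354 + q² + 1057*q) = -354 + 2*q² + 2158*q)
(b(-1224) - 358753) - 2549646 = ((-354 + 2*(-1224)² + 2158*(-1224)) - 358753) - 2549646 = ((-354 + 2*1498176 - 2641392) - 358753) - 2549646 = ((-354 + 2996352 - 2641392) - 358753) - 2549646 = (354606 - 358753) - 2549646 = -4147 - 2549646 = -2553793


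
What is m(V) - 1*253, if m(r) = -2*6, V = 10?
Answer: -265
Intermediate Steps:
m(r) = -12
m(V) - 1*253 = -12 - 1*253 = -12 - 253 = -265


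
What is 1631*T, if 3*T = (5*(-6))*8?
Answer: -130480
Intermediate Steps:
T = -80 (T = ((5*(-6))*8)/3 = (-30*8)/3 = (1/3)*(-240) = -80)
1631*T = 1631*(-80) = -130480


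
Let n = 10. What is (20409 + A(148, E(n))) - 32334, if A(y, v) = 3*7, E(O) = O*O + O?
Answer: -11904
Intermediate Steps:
E(O) = O + O² (E(O) = O² + O = O + O²)
A(y, v) = 21
(20409 + A(148, E(n))) - 32334 = (20409 + 21) - 32334 = 20430 - 32334 = -11904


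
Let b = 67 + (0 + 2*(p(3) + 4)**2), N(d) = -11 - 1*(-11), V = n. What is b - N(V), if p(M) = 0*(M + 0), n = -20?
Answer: 99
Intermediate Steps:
p(M) = 0 (p(M) = 0*M = 0)
V = -20
N(d) = 0 (N(d) = -11 + 11 = 0)
b = 99 (b = 67 + (0 + 2*(0 + 4)**2) = 67 + (0 + 2*4**2) = 67 + (0 + 2*16) = 67 + (0 + 32) = 67 + 32 = 99)
b - N(V) = 99 - 1*0 = 99 + 0 = 99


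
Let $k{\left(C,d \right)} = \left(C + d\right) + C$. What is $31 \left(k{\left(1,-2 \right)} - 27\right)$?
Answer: $-837$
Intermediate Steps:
$k{\left(C,d \right)} = d + 2 C$
$31 \left(k{\left(1,-2 \right)} - 27\right) = 31 \left(\left(-2 + 2 \cdot 1\right) - 27\right) = 31 \left(\left(-2 + 2\right) - 27\right) = 31 \left(0 - 27\right) = 31 \left(-27\right) = -837$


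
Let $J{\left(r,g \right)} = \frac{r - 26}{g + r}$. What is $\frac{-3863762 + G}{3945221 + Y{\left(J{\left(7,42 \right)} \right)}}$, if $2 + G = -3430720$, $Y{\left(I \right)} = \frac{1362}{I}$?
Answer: $- \frac{138595196}{74892461} \approx -1.8506$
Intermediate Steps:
$J{\left(r,g \right)} = \frac{-26 + r}{g + r}$
$G = -3430722$ ($G = -2 - 3430720 = -3430722$)
$\frac{-3863762 + G}{3945221 + Y{\left(J{\left(7,42 \right)} \right)}} = \frac{-3863762 - 3430722}{3945221 + \frac{1362}{\frac{1}{42 + 7} \left(-26 + 7\right)}} = - \frac{7294484}{3945221 + \frac{1362}{\frac{1}{49} \left(-19\right)}} = - \frac{7294484}{3945221 + \frac{1362}{- \frac{19}{49}}} = - \frac{7294484}{3945221 + 1362 \left(- \frac{49}{19}\right)} = - \frac{7294484}{3945221 - \frac{66738}{19}} = - \frac{7294484}{\frac{74892461}{19}} = \left(-7294484\right) \frac{19}{74892461} = - \frac{138595196}{74892461}$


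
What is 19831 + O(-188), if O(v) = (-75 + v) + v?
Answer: 19380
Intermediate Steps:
O(v) = -75 + 2*v
19831 + O(-188) = 19831 + (-75 + 2*(-188)) = 19831 + (-75 - 376) = 19831 - 451 = 19380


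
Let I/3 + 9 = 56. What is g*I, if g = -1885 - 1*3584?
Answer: -771129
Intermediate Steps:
I = 141 (I = -27 + 3*56 = -27 + 168 = 141)
g = -5469 (g = -1885 - 3584 = -5469)
g*I = -5469*141 = -771129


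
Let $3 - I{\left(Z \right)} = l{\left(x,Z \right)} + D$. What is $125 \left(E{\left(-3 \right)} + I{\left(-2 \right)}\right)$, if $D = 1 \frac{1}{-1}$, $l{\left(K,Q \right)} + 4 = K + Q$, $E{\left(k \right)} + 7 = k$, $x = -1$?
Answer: $125$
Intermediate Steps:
$E{\left(k \right)} = -7 + k$
$l{\left(K,Q \right)} = -4 + K + Q$ ($l{\left(K,Q \right)} = -4 + \left(K + Q\right) = -4 + K + Q$)
$D = -1$ ($D = 1 \left(-1\right) = -1$)
$I{\left(Z \right)} = 9 - Z$ ($I{\left(Z \right)} = 3 - \left(\left(-4 - 1 + Z\right) - 1\right) = 3 - \left(\left(-5 + Z\right) - 1\right) = 3 - \left(-6 + Z\right) = 9 - Z$)
$125 \left(E{\left(-3 \right)} + I{\left(-2 \right)}\right) = 125 \left(\left(-7 - 3\right) + \left(9 - -2\right)\right) = 125 \left(-10 + \left(9 + 2\right)\right) = 125 \left(-10 + 11\right) = 125 \cdot 1 = 125$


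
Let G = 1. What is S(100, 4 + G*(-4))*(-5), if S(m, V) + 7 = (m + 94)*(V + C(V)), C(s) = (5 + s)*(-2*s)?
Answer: 35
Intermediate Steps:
C(s) = -2*s*(5 + s)
S(m, V) = -7 + (94 + m)*(V - 2*V*(5 + V)) (S(m, V) = -7 + (m + 94)*(V - 2*V*(5 + V)) = -7 + (94 + m)*(V - 2*V*(5 + V)))
S(100, 4 + G*(-4))*(-5) = (-7 + 94*(4 + 1*(-4)) + (4 + 1*(-4))*100 - 188*(4 + 1*(-4))*(5 + (4 + 1*(-4))) - 2*(4 + 1*(-4))*100*(5 + (4 + 1*(-4))))*(-5) = (-7 + 94*(4 - 4) + (4 - 4)*100 - 188*(4 - 4)*(5 + (4 - 4)) - 2*(4 - 4)*100*(5 + (4 - 4)))*(-5) = (-7 + 94*0 + 0*100 - 188*0*(5 + 0) - 2*0*100*(5 + 0))*(-5) = (-7 + 0 + 0 - 188*0*5 - 2*0*100*5)*(-5) = (-7 + 0 + 0 + 0 + 0)*(-5) = -7*(-5) = 35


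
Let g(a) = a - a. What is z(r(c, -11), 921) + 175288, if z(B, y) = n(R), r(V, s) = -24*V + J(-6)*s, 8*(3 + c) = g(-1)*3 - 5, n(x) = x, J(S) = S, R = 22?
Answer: 175310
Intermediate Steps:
g(a) = 0
c = -29/8 (c = -3 + (0*3 - 5)/8 = -3 + (0 - 5)/8 = -3 + (1/8)*(-5) = -3 - 5/8 = -29/8 ≈ -3.6250)
r(V, s) = -24*V - 6*s
z(B, y) = 22
z(r(c, -11), 921) + 175288 = 22 + 175288 = 175310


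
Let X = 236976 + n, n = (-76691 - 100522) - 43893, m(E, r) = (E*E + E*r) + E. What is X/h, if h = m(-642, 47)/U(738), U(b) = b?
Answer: 108445/3531 ≈ 30.712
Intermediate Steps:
m(E, r) = E + E² + E*r (m(E, r) = (E² + E*r) + E = E + E² + E*r)
n = -221106 (n = -177213 - 43893 = -221106)
h = 21186/41 (h = -642*(1 - 642 + 47)/738 = -642*(-594)*(1/738) = 381348*(1/738) = 21186/41 ≈ 516.73)
X = 15870 (X = 236976 - 221106 = 15870)
X/h = 15870/(21186/41) = 15870*(41/21186) = 108445/3531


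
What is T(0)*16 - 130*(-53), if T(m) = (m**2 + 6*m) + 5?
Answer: 6970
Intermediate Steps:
T(m) = 5 + m**2 + 6*m
T(0)*16 - 130*(-53) = (5 + 0**2 + 6*0)*16 - 130*(-53) = (5 + 0 + 0)*16 + 6890 = 5*16 + 6890 = 80 + 6890 = 6970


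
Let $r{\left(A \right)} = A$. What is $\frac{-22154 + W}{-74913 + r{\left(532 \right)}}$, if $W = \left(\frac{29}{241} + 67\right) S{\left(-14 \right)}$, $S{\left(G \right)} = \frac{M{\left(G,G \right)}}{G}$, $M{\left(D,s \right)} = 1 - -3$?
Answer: $\frac{37406150}{125480747} \approx 0.2981$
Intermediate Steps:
$M{\left(D,s \right)} = 4$ ($M{\left(D,s \right)} = 1 + 3 = 4$)
$S{\left(G \right)} = \frac{4}{G}$
$W = - \frac{32352}{1687}$ ($W = \left(\frac{29}{241} + 67\right) \frac{4}{-14} = \left(29 \cdot \frac{1}{241} + 67\right) 4 \left(- \frac{1}{14}\right) = \left(\frac{29}{241} + 67\right) \left(- \frac{2}{7}\right) = \frac{16176}{241} \left(- \frac{2}{7}\right) = - \frac{32352}{1687} \approx -19.177$)
$\frac{-22154 + W}{-74913 + r{\left(532 \right)}} = \frac{-22154 - \frac{32352}{1687}}{-74913 + 532} = - \frac{37406150}{1687 \left(-74381\right)} = \left(- \frac{37406150}{1687}\right) \left(- \frac{1}{74381}\right) = \frac{37406150}{125480747}$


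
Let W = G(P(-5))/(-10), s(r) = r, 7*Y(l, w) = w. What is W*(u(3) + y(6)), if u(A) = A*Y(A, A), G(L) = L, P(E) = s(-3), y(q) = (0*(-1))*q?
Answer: 27/70 ≈ 0.38571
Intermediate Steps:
y(q) = 0 (y(q) = 0*q = 0)
Y(l, w) = w/7
P(E) = -3
u(A) = A**2/7 (u(A) = A*(A/7) = A**2/7)
W = 3/10 (W = -3/(-10) = -3*(-1/10) = 3/10 ≈ 0.30000)
W*(u(3) + y(6)) = 3*((1/7)*3**2 + 0)/10 = 3*((1/7)*9 + 0)/10 = 3*(9/7 + 0)/10 = (3/10)*(9/7) = 27/70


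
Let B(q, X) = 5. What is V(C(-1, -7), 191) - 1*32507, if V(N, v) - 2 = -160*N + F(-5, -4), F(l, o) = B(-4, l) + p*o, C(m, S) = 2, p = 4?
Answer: -32836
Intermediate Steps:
F(l, o) = 5 + 4*o
V(N, v) = -9 - 160*N (V(N, v) = 2 + (-160*N + (5 + 4*(-4))) = 2 + (-160*N + (5 - 16)) = 2 + (-160*N - 11) = 2 + (-11 - 160*N) = -9 - 160*N)
V(C(-1, -7), 191) - 1*32507 = (-9 - 160*2) - 1*32507 = (-9 - 320) - 32507 = -329 - 32507 = -32836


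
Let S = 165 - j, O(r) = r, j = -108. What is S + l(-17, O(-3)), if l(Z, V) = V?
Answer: 270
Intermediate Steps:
S = 273 (S = 165 - 1*(-108) = 165 + 108 = 273)
S + l(-17, O(-3)) = 273 - 3 = 270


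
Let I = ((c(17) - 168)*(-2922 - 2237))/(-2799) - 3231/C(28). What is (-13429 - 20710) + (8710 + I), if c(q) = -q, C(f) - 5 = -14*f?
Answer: -3100593157/120357 ≈ -25762.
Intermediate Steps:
C(f) = 5 - 14*f
I = -40035004/120357 (I = ((-1*17 - 168)*(-2922 - 2237))/(-2799) - 3231/(5 - 14*28) = ((-17 - 168)*(-5159))*(-1/2799) - 3231/(5 - 392) = -185*(-5159)*(-1/2799) - 3231/(-387) = 954415*(-1/2799) - 3231*(-1/387) = -954415/2799 + 359/43 = -40035004/120357 ≈ -332.64)
(-13429 - 20710) + (8710 + I) = (-13429 - 20710) + (8710 - 40035004/120357) = -34139 + 1008274466/120357 = -3100593157/120357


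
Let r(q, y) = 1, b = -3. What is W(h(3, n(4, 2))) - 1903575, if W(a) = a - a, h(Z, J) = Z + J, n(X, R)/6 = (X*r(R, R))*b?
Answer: -1903575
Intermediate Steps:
n(X, R) = -18*X (n(X, R) = 6*((X*1)*(-3)) = 6*(X*(-3)) = 6*(-3*X) = -18*X)
h(Z, J) = J + Z
W(a) = 0
W(h(3, n(4, 2))) - 1903575 = 0 - 1903575 = -1903575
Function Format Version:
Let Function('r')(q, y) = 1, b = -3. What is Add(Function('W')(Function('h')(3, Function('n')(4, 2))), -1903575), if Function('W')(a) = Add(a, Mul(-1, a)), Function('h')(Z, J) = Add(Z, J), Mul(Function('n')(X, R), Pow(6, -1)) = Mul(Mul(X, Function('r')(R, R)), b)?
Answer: -1903575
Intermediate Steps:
Function('n')(X, R) = Mul(-18, X) (Function('n')(X, R) = Mul(6, Mul(Mul(X, 1), -3)) = Mul(6, Mul(X, -3)) = Mul(6, Mul(-3, X)) = Mul(-18, X))
Function('h')(Z, J) = Add(J, Z)
Function('W')(a) = 0
Add(Function('W')(Function('h')(3, Function('n')(4, 2))), -1903575) = Add(0, -1903575) = -1903575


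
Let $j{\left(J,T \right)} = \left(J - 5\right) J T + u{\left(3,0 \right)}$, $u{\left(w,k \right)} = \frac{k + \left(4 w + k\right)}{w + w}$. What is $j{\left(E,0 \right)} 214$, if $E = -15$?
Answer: $428$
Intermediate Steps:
$u{\left(w,k \right)} = \frac{2 k + 4 w}{2 w}$ ($u{\left(w,k \right)} = \frac{k + \left(k + 4 w\right)}{2 w} = \left(2 k + 4 w\right) \frac{1}{2 w} = \frac{2 k + 4 w}{2 w}$)
$j{\left(J,T \right)} = 2 + J T \left(-5 + J\right)$ ($j{\left(J,T \right)} = \left(J - 5\right) J T + \left(2 + \frac{0}{3}\right) = \left(-5 + J\right) J T + \left(2 + 0 \cdot \frac{1}{3}\right) = J \left(-5 + J\right) T + \left(2 + 0\right) = J T \left(-5 + J\right) + 2 = 2 + J T \left(-5 + J\right)$)
$j{\left(E,0 \right)} 214 = \left(2 + 0 \left(-15\right)^{2} - \left(-75\right) 0\right) 214 = \left(2 + 0 \cdot 225 + 0\right) 214 = \left(2 + 0 + 0\right) 214 = 2 \cdot 214 = 428$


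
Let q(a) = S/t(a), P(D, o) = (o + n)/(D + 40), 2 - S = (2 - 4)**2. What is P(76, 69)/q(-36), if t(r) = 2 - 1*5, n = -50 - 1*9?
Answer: 15/116 ≈ 0.12931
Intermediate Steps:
n = -59 (n = -50 - 9 = -59)
S = -2 (S = 2 - (2 - 4)**2 = 2 - 1*(-2)**2 = 2 - 1*4 = 2 - 4 = -2)
P(D, o) = (-59 + o)/(40 + D) (P(D, o) = (o - 59)/(D + 40) = (-59 + o)/(40 + D))
t(r) = -3 (t(r) = 2 - 5 = -3)
q(a) = 2/3 (q(a) = -2/(-3) = -2*(-1/3) = 2/3)
P(76, 69)/q(-36) = ((-59 + 69)/(40 + 76))/(2/3) = (10/116)*(3/2) = ((1/116)*10)*(3/2) = (5/58)*(3/2) = 15/116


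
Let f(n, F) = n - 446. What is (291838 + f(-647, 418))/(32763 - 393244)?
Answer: -290745/360481 ≈ -0.80655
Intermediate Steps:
f(n, F) = -446 + n
(291838 + f(-647, 418))/(32763 - 393244) = (291838 + (-446 - 647))/(32763 - 393244) = (291838 - 1093)/(-360481) = 290745*(-1/360481) = -290745/360481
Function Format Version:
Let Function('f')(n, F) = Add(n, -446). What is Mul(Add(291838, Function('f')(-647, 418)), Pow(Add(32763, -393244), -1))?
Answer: Rational(-290745, 360481) ≈ -0.80655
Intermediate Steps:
Function('f')(n, F) = Add(-446, n)
Mul(Add(291838, Function('f')(-647, 418)), Pow(Add(32763, -393244), -1)) = Mul(Add(291838, Add(-446, -647)), Pow(Add(32763, -393244), -1)) = Mul(Add(291838, -1093), Pow(-360481, -1)) = Mul(290745, Rational(-1, 360481)) = Rational(-290745, 360481)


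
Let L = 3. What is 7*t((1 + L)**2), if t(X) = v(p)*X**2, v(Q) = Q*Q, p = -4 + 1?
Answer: 16128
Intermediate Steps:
p = -3
v(Q) = Q**2
t(X) = 9*X**2 (t(X) = (-3)**2*X**2 = 9*X**2)
7*t((1 + L)**2) = 7*(9*((1 + 3)**2)**2) = 7*(9*(4**2)**2) = 7*(9*16**2) = 7*(9*256) = 7*2304 = 16128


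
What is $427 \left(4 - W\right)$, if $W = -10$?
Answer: $5978$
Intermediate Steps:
$427 \left(4 - W\right) = 427 \left(4 - -10\right) = 427 \left(4 + 10\right) = 427 \cdot 14 = 5978$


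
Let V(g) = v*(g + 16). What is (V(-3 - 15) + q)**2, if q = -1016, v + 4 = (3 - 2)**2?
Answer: 1020100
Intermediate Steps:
v = -3 (v = -4 + (3 - 2)**2 = -4 + 1**2 = -4 + 1 = -3)
V(g) = -48 - 3*g (V(g) = -3*(g + 16) = -3*(16 + g) = -48 - 3*g)
(V(-3 - 15) + q)**2 = ((-48 - 3*(-3 - 15)) - 1016)**2 = ((-48 - 3*(-18)) - 1016)**2 = ((-48 + 54) - 1016)**2 = (6 - 1016)**2 = (-1010)**2 = 1020100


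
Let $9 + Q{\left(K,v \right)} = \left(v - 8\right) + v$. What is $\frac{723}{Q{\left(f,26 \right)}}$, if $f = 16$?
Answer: $\frac{723}{35} \approx 20.657$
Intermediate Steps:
$Q{\left(K,v \right)} = -17 + 2 v$ ($Q{\left(K,v \right)} = -9 + \left(\left(v - 8\right) + v\right) = -9 + \left(\left(-8 + v\right) + v\right) = -9 + \left(-8 + 2 v\right) = -17 + 2 v$)
$\frac{723}{Q{\left(f,26 \right)}} = \frac{723}{-17 + 2 \cdot 26} = \frac{723}{-17 + 52} = \frac{723}{35}$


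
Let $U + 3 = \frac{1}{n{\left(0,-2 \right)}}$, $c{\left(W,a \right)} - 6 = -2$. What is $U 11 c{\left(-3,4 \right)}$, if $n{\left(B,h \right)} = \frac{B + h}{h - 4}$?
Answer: $0$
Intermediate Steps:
$c{\left(W,a \right)} = 4$ ($c{\left(W,a \right)} = 6 - 2 = 4$)
$n{\left(B,h \right)} = \frac{B + h}{-4 + h}$
$U = 0$ ($U = -3 + \frac{1}{\frac{1}{-4 - 2} \left(0 - 2\right)} = -3 + \frac{1}{\frac{1}{-6} \left(-2\right)} = -3 + \frac{1}{\left(- \frac{1}{6}\right) \left(-2\right)} = -3 + \frac{1}{\frac{1}{3}} = -3 + 3 = 0$)
$U 11 c{\left(-3,4 \right)} = 0 \cdot 11 \cdot 4 = 0 \cdot 4 = 0$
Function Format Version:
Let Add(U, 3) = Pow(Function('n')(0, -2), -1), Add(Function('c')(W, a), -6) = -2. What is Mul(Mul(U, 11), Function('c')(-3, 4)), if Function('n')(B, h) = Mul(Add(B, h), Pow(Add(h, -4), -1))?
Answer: 0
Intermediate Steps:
Function('c')(W, a) = 4 (Function('c')(W, a) = Add(6, -2) = 4)
Function('n')(B, h) = Mul(Pow(Add(-4, h), -1), Add(B, h)) (Function('n')(B, h) = Mul(Add(B, h), Pow(Add(-4, h), -1)) = Mul(Pow(Add(-4, h), -1), Add(B, h)))
U = 0 (U = Add(-3, Pow(Mul(Pow(Add(-4, -2), -1), Add(0, -2)), -1)) = Add(-3, Pow(Mul(Pow(-6, -1), -2), -1)) = Add(-3, Pow(Mul(Rational(-1, 6), -2), -1)) = Add(-3, Pow(Rational(1, 3), -1)) = Add(-3, 3) = 0)
Mul(Mul(U, 11), Function('c')(-3, 4)) = Mul(Mul(0, 11), 4) = Mul(0, 4) = 0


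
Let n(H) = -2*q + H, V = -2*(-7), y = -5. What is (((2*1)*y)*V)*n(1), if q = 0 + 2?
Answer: 420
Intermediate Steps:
q = 2
V = 14
n(H) = -4 + H (n(H) = -2*2 + H = -4 + H)
(((2*1)*y)*V)*n(1) = (((2*1)*(-5))*14)*(-4 + 1) = ((2*(-5))*14)*(-3) = -10*14*(-3) = -140*(-3) = 420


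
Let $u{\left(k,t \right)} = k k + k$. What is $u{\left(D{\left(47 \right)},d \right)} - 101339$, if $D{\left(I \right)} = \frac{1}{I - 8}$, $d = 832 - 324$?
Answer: $- \frac{154136579}{1521} \approx -1.0134 \cdot 10^{5}$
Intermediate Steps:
$d = 508$ ($d = 832 - 324 = 508$)
$D{\left(I \right)} = \frac{1}{-8 + I}$
$u{\left(k,t \right)} = k + k^{2}$ ($u{\left(k,t \right)} = k^{2} + k = k + k^{2}$)
$u{\left(D{\left(47 \right)},d \right)} - 101339 = \frac{1 + \frac{1}{-8 + 47}}{-8 + 47} - 101339 = \frac{1 + \frac{1}{39}}{39} - 101339 = \frac{1}{39} \cdot \frac{40}{39} - 101339 = \frac{40}{1521} - 101339 = - \frac{154136579}{1521}$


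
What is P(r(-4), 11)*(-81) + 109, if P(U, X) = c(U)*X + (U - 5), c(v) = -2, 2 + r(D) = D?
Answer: 2782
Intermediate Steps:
r(D) = -2 + D
P(U, X) = -5 + U - 2*X (P(U, X) = -2*X + (U - 5) = -2*X + (-5 + U) = -5 + U - 2*X)
P(r(-4), 11)*(-81) + 109 = (-5 + (-2 - 4) - 2*11)*(-81) + 109 = (-5 - 6 - 22)*(-81) + 109 = -33*(-81) + 109 = 2673 + 109 = 2782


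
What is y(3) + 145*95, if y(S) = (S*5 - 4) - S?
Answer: 13783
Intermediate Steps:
y(S) = -4 + 4*S (y(S) = (5*S - 4) - S = (-4 + 5*S) - S = -4 + 4*S)
y(3) + 145*95 = (-4 + 4*3) + 145*95 = (-4 + 12) + 13775 = 8 + 13775 = 13783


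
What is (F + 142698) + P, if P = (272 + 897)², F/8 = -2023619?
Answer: -14679693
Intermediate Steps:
F = -16188952 (F = 8*(-2023619) = -16188952)
P = 1366561 (P = 1169² = 1366561)
(F + 142698) + P = (-16188952 + 142698) + 1366561 = -16046254 + 1366561 = -14679693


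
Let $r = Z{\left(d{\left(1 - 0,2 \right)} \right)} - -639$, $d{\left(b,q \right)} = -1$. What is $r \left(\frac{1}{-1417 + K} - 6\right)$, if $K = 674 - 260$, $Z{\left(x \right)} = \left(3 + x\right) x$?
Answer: $- \frac{3834103}{1003} \approx -3822.6$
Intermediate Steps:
$Z{\left(x \right)} = x \left(3 + x\right)$
$r = 637$ ($r = - (3 - 1) - -639 = \left(-1\right) 2 + 639 = -2 + 639 = 637$)
$K = 414$ ($K = 674 - 260 = 414$)
$r \left(\frac{1}{-1417 + K} - 6\right) = 637 \left(\frac{1}{-1417 + 414} - 6\right) = 637 \left(\frac{1}{-1003} + \left(-713 + 707\right)\right) = 637 \left(- \frac{1}{1003} - 6\right) = 637 \left(- \frac{6019}{1003}\right) = - \frac{3834103}{1003}$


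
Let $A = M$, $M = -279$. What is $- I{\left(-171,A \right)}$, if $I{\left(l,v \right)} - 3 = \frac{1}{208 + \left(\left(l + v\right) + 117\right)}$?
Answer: $- \frac{374}{125} \approx -2.992$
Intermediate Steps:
$A = -279$
$I{\left(l,v \right)} = 3 + \frac{1}{325 + l + v}$ ($I{\left(l,v \right)} = 3 + \frac{1}{208 + \left(\left(l + v\right) + 117\right)} = 3 + \frac{1}{208 + \left(117 + l + v\right)} = 3 + \frac{1}{325 + l + v}$)
$- I{\left(-171,A \right)} = - \frac{976 + 3 \left(-171\right) + 3 \left(-279\right)}{325 - 171 - 279} = - \frac{976 - 513 - 837}{-125} = - \frac{\left(-1\right) \left(-374\right)}{125} = \left(-1\right) \frac{374}{125} = - \frac{374}{125}$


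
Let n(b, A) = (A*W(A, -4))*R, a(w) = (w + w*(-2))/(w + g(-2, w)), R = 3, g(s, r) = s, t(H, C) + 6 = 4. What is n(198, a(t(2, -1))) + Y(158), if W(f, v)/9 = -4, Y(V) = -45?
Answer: 9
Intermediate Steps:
t(H, C) = -2 (t(H, C) = -6 + 4 = -2)
W(f, v) = -36 (W(f, v) = 9*(-4) = -36)
a(w) = -w/(-2 + w) (a(w) = (w + w*(-2))/(w - 2) = (w - 2*w)/(-2 + w) = (-w)/(-2 + w) = -w/(-2 + w))
n(b, A) = -108*A (n(b, A) = (A*(-36))*3 = -36*A*3 = -108*A)
n(198, a(t(2, -1))) + Y(158) = -(-108)*(-2)/(-2 - 2) - 45 = -(-108)*(-2)/(-4) - 45 = -(-108)*(-2)*(-1)/4 - 45 = -108*(-½) - 45 = 54 - 45 = 9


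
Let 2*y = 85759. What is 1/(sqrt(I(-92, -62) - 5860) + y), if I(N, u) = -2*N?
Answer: 171518/7354628785 - 8*I*sqrt(1419)/7354628785 ≈ 2.3321e-5 - 4.0975e-8*I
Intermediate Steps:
y = 85759/2 (y = (1/2)*85759 = 85759/2 ≈ 42880.)
1/(sqrt(I(-92, -62) - 5860) + y) = 1/(sqrt(-2*(-92) - 5860) + 85759/2) = 1/(sqrt(184 - 5860) + 85759/2) = 1/(sqrt(-5676) + 85759/2) = 1/(2*I*sqrt(1419) + 85759/2) = 1/(85759/2 + 2*I*sqrt(1419))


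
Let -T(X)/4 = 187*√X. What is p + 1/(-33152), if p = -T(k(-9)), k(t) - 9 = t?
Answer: -1/33152 ≈ -3.0164e-5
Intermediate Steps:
k(t) = 9 + t
T(X) = -748*√X
p = 0 (p = -(-748)*√(9 - 9) = -(-748)*√0 = -(-748)*0 = -1*0 = 0)
p + 1/(-33152) = 0 + 1/(-33152) = 0 - 1/33152 = -1/33152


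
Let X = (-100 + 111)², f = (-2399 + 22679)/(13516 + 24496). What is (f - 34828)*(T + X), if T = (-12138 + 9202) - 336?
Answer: 80220924578/731 ≈ 1.0974e+8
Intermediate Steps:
f = 390/731 (f = 20280/38012 = 20280*(1/38012) = 390/731 ≈ 0.53352)
T = -3272 (T = -2936 - 336 = -3272)
X = 121 (X = 11² = 121)
(f - 34828)*(T + X) = (390/731 - 34828)*(-3272 + 121) = -25458878/731*(-3151) = 80220924578/731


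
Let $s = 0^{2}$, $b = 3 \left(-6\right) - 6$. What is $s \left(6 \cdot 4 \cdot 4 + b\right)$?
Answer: $0$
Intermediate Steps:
$b = -24$ ($b = -18 - 6 = -24$)
$s = 0$
$s \left(6 \cdot 4 \cdot 4 + b\right) = 0 \left(6 \cdot 4 \cdot 4 - 24\right) = 0 \left(24 \cdot 4 - 24\right) = 0 \left(96 - 24\right) = 0 \cdot 72 = 0$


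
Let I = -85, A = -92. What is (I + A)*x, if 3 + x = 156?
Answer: -27081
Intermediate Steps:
x = 153 (x = -3 + 156 = 153)
(I + A)*x = (-85 - 92)*153 = -177*153 = -27081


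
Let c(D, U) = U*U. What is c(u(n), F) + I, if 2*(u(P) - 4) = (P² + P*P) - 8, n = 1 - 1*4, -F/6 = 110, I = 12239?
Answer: 447839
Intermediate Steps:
F = -660 (F = -6*110 = -660)
n = -3 (n = 1 - 4 = -3)
u(P) = P² (u(P) = 4 + ((P² + P*P) - 8)/2 = 4 + ((P² + P²) - 8)/2 = 4 + (2*P² - 8)/2 = 4 + (-8 + 2*P²)/2 = 4 + (-4 + P²) = P²)
c(D, U) = U²
c(u(n), F) + I = (-660)² + 12239 = 435600 + 12239 = 447839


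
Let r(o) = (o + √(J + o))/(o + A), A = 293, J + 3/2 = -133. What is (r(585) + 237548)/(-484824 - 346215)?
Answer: -208567729/729652242 - √1802/1459304484 ≈ -0.28585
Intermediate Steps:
J = -269/2 (J = -3/2 - 133 = -269/2 ≈ -134.50)
r(o) = (o + √(-269/2 + o))/(293 + o) (r(o) = (o + √(-269/2 + o))/(o + 293) = (o + √(-269/2 + o))/(293 + o))
(r(585) + 237548)/(-484824 - 346215) = ((585 + √(-538 + 4*585)/2)/(293 + 585) + 237548)/(-484824 - 346215) = ((585 + √(-538 + 2340)/2)/878 + 237548)/(-831039) = ((585 + √1802/2)/878 + 237548)*(-1/831039) = ((585/878 + √1802/1756) + 237548)*(-1/831039) = (208567729/878 + √1802/1756)*(-1/831039) = -208567729/729652242 - √1802/1459304484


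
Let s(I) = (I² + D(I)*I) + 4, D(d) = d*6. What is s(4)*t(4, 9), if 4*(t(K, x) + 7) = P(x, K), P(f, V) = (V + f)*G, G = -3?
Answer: -1943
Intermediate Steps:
D(d) = 6*d
P(f, V) = -3*V - 3*f (P(f, V) = (V + f)*(-3) = -3*V - 3*f)
t(K, x) = -7 - 3*K/4 - 3*x/4 (t(K, x) = -7 + (-3*K - 3*x)/4 = -7 + (-3*K/4 - 3*x/4) = -7 - 3*K/4 - 3*x/4)
s(I) = 4 + 7*I² (s(I) = (I² + (6*I)*I) + 4 = (I² + 6*I²) + 4 = 7*I² + 4 = 4 + 7*I²)
s(4)*t(4, 9) = (4 + 7*4²)*(-7 - ¾*4 - ¾*9) = (4 + 7*16)*(-7 - 3 - 27/4) = (4 + 112)*(-67/4) = 116*(-67/4) = -1943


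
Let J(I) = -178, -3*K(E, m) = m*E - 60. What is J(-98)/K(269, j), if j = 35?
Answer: 534/9355 ≈ 0.057082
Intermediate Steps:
K(E, m) = 20 - E*m/3 (K(E, m) = -(m*E - 60)/3 = -(E*m - 60)/3 = -(-60 + E*m)/3 = 20 - E*m/3)
J(-98)/K(269, j) = -178/(20 - ⅓*269*35) = -178/(20 - 9415/3) = -178/(-9355/3) = -178*(-3/9355) = 534/9355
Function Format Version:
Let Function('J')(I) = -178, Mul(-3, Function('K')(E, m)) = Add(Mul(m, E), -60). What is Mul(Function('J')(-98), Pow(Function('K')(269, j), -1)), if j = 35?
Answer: Rational(534, 9355) ≈ 0.057082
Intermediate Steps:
Function('K')(E, m) = Add(20, Mul(Rational(-1, 3), E, m)) (Function('K')(E, m) = Mul(Rational(-1, 3), Add(Mul(m, E), -60)) = Mul(Rational(-1, 3), Add(Mul(E, m), -60)) = Mul(Rational(-1, 3), Add(-60, Mul(E, m))) = Add(20, Mul(Rational(-1, 3), E, m)))
Mul(Function('J')(-98), Pow(Function('K')(269, j), -1)) = Mul(-178, Pow(Add(20, Mul(Rational(-1, 3), 269, 35)), -1)) = Mul(-178, Pow(Add(20, Rational(-9415, 3)), -1)) = Mul(-178, Pow(Rational(-9355, 3), -1)) = Mul(-178, Rational(-3, 9355)) = Rational(534, 9355)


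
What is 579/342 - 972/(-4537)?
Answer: 986449/517218 ≈ 1.9072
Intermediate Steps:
579/342 - 972/(-4537) = 579*(1/342) - 972*(-1/4537) = 193/114 + 972/4537 = 986449/517218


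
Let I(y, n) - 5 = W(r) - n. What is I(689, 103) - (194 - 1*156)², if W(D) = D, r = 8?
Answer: -1534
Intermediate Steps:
I(y, n) = 13 - n (I(y, n) = 5 + (8 - n) = 13 - n)
I(689, 103) - (194 - 1*156)² = (13 - 1*103) - (194 - 1*156)² = (13 - 103) - (194 - 156)² = -90 - 1*38² = -90 - 1*1444 = -90 - 1444 = -1534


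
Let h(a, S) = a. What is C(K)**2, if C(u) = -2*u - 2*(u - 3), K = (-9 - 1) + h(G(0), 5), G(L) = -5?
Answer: 4356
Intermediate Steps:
K = -15 (K = (-9 - 1) - 5 = -10 - 5 = -15)
C(u) = 6 - 4*u (C(u) = -2*u - 2*(-3 + u) = -2*u + (6 - 2*u) = 6 - 4*u)
C(K)**2 = (6 - 4*(-15))**2 = (6 + 60)**2 = 66**2 = 4356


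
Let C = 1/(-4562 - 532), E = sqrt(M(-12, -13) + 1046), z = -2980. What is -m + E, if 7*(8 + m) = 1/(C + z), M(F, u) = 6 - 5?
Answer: 850091870/106260847 + sqrt(1047) ≈ 40.357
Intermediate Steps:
M(F, u) = 1
E = sqrt(1047) (E = sqrt(1 + 1046) = sqrt(1047) ≈ 32.357)
C = -1/5094 (C = 1/(-5094) = -1/5094 ≈ -0.00019631)
m = -850091870/106260847 (m = -8 + 1/(7*(-1/5094 - 2980)) = -8 + 1/(7*(-15180121/5094)) = -8 + (1/7)*(-5094/15180121) = -8 - 5094/106260847 = -850091870/106260847 ≈ -8.0000)
-m + E = -1*(-850091870/106260847) + sqrt(1047) = 850091870/106260847 + sqrt(1047)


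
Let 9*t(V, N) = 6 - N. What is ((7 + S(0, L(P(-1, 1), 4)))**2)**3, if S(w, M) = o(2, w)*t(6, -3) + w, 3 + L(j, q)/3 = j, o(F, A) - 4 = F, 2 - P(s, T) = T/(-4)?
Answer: 4826809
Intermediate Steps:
P(s, T) = 2 + T/4 (P(s, T) = 2 - T/(-4) = 2 - T*(-1)/4 = 2 - (-1)*T/4 = 2 + T/4)
t(V, N) = 2/3 - N/9 (t(V, N) = (6 - N)/9 = 2/3 - N/9)
o(F, A) = 4 + F
L(j, q) = -9 + 3*j
S(w, M) = 6 + w (S(w, M) = (4 + 2)*(2/3 - 1/9*(-3)) + w = 6*(2/3 + 1/3) + w = 6*1 + w = 6 + w)
((7 + S(0, L(P(-1, 1), 4)))**2)**3 = ((7 + (6 + 0))**2)**3 = ((7 + 6)**2)**3 = (13**2)**3 = 169**3 = 4826809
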